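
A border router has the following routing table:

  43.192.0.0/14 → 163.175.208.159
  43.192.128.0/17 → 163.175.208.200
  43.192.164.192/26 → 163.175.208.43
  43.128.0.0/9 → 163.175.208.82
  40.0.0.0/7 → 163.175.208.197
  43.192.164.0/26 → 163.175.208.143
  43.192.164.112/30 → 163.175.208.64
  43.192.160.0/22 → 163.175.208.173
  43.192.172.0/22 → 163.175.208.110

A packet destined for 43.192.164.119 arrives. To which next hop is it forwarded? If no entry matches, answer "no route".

Routes whose prefix contains 43.192.164.119:
  43.128.0.0/9 (43.128.0.0 - 43.255.255.255) -> 163.175.208.82
  43.192.0.0/14 (43.192.0.0 - 43.195.255.255) -> 163.175.208.159
  43.192.128.0/17 (43.192.128.0 - 43.192.255.255) -> 163.175.208.200
More-specific entries that do NOT match:
  43.192.164.112/30 (43.192.164.112 - 43.192.164.115) does not contain 43.192.164.119
  43.192.164.192/26 (43.192.164.192 - 43.192.164.255) does not contain 43.192.164.119
  43.192.164.0/26 (43.192.164.0 - 43.192.164.63) does not contain 43.192.164.119
  43.192.160.0/22 (43.192.160.0 - 43.192.163.255) does not contain 43.192.164.119
  43.192.172.0/22 (43.192.172.0 - 43.192.175.255) does not contain 43.192.164.119
Longest matching prefix is /17 -> next hop 163.175.208.200.

163.175.208.200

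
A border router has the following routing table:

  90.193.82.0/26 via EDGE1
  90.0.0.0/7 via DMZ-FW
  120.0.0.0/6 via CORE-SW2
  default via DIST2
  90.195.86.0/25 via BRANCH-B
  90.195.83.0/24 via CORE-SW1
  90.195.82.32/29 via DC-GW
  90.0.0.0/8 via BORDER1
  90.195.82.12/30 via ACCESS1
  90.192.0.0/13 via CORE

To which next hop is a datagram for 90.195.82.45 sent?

CORE

Routes whose prefix contains 90.195.82.45:
  0.0.0.0/0 (default, matches everything) -> DIST2
  90.0.0.0/7 (90.0.0.0 - 91.255.255.255) -> DMZ-FW
  90.0.0.0/8 (90.0.0.0 - 90.255.255.255) -> BORDER1
  90.192.0.0/13 (90.192.0.0 - 90.199.255.255) -> CORE
More-specific entries that do NOT match:
  90.195.82.12/30 (90.195.82.12 - 90.195.82.15) does not contain 90.195.82.45
  90.195.82.32/29 (90.195.82.32 - 90.195.82.39) does not contain 90.195.82.45
  90.193.82.0/26 (90.193.82.0 - 90.193.82.63) does not contain 90.195.82.45
  90.195.86.0/25 (90.195.86.0 - 90.195.86.127) does not contain 90.195.82.45
  90.195.83.0/24 (90.195.83.0 - 90.195.83.255) does not contain 90.195.82.45
Longest matching prefix is /13 -> next hop CORE.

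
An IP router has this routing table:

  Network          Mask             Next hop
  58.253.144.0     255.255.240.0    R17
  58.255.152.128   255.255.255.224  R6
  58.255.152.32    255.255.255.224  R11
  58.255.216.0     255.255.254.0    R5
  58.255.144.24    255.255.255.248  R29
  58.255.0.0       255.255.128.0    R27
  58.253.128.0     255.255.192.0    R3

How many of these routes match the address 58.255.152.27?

No listed prefix contains 58.255.152.27.
Total matching entries: 0.

0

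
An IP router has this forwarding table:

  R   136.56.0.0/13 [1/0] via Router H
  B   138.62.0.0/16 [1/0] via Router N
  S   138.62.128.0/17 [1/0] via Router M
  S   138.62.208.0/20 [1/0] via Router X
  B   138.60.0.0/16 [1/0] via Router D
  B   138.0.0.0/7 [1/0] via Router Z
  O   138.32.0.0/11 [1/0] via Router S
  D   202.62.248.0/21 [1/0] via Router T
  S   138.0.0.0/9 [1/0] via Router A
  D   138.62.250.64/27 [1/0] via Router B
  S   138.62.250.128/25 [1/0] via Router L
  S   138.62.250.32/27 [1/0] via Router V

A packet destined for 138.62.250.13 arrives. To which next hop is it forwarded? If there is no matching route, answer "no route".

Routes whose prefix contains 138.62.250.13:
  138.0.0.0/7 (138.0.0.0 - 139.255.255.255) -> Router Z
  138.0.0.0/9 (138.0.0.0 - 138.127.255.255) -> Router A
  138.32.0.0/11 (138.32.0.0 - 138.63.255.255) -> Router S
  138.62.0.0/16 (138.62.0.0 - 138.62.255.255) -> Router N
  138.62.128.0/17 (138.62.128.0 - 138.62.255.255) -> Router M
More-specific entries that do NOT match:
  138.62.250.64/27 (138.62.250.64 - 138.62.250.95) does not contain 138.62.250.13
  138.62.250.32/27 (138.62.250.32 - 138.62.250.63) does not contain 138.62.250.13
  138.62.250.128/25 (138.62.250.128 - 138.62.250.255) does not contain 138.62.250.13
  202.62.248.0/21 (202.62.248.0 - 202.62.255.255) does not contain 138.62.250.13
  138.62.208.0/20 (138.62.208.0 - 138.62.223.255) does not contain 138.62.250.13
Longest matching prefix is /17 -> next hop Router M.

Router M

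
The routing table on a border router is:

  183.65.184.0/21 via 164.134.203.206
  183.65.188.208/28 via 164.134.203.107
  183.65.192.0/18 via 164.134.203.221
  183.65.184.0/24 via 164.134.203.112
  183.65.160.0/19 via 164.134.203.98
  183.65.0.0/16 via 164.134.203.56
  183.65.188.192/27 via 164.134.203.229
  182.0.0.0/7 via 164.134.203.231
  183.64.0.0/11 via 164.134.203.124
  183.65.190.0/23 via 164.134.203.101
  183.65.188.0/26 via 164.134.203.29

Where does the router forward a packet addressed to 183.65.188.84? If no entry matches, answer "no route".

164.134.203.206

Routes whose prefix contains 183.65.188.84:
  182.0.0.0/7 (182.0.0.0 - 183.255.255.255) -> 164.134.203.231
  183.64.0.0/11 (183.64.0.0 - 183.95.255.255) -> 164.134.203.124
  183.65.0.0/16 (183.65.0.0 - 183.65.255.255) -> 164.134.203.56
  183.65.160.0/19 (183.65.160.0 - 183.65.191.255) -> 164.134.203.98
  183.65.184.0/21 (183.65.184.0 - 183.65.191.255) -> 164.134.203.206
More-specific entries that do NOT match:
  183.65.188.208/28 (183.65.188.208 - 183.65.188.223) does not contain 183.65.188.84
  183.65.188.192/27 (183.65.188.192 - 183.65.188.223) does not contain 183.65.188.84
  183.65.188.0/26 (183.65.188.0 - 183.65.188.63) does not contain 183.65.188.84
  183.65.184.0/24 (183.65.184.0 - 183.65.184.255) does not contain 183.65.188.84
  183.65.190.0/23 (183.65.190.0 - 183.65.191.255) does not contain 183.65.188.84
Longest matching prefix is /21 -> next hop 164.134.203.206.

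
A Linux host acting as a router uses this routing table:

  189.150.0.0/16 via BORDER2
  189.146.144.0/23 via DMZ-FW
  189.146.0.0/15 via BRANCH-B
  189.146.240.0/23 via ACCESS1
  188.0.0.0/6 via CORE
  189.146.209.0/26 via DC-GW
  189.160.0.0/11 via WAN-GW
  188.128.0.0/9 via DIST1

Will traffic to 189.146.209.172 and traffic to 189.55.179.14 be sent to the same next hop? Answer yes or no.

189.146.209.172: longest match 189.146.0.0/15 -> BRANCH-B
189.55.179.14: longest match 188.0.0.0/6 -> CORE

no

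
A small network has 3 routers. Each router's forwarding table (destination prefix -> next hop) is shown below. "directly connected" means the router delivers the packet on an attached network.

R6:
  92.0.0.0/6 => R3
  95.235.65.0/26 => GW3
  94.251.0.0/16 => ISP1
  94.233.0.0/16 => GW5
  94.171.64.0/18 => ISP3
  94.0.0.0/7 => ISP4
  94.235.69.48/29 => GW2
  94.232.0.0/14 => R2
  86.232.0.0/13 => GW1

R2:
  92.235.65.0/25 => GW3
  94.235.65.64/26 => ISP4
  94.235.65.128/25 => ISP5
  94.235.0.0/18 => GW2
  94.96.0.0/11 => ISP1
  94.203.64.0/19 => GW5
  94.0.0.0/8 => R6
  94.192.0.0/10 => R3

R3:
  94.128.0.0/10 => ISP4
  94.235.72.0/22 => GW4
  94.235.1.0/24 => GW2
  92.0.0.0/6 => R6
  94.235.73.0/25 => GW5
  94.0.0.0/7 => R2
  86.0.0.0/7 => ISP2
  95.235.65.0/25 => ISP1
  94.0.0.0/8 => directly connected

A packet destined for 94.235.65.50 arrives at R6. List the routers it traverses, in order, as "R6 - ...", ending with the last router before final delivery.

R6 - R2 - R3

At R6: longest match for 94.235.65.50 is 94.232.0.0/14 -> R2
At R2: longest match for 94.235.65.50 is 94.192.0.0/10 -> R3
At R3: longest match for 94.235.65.50 is 94.0.0.0/8 -> directly connected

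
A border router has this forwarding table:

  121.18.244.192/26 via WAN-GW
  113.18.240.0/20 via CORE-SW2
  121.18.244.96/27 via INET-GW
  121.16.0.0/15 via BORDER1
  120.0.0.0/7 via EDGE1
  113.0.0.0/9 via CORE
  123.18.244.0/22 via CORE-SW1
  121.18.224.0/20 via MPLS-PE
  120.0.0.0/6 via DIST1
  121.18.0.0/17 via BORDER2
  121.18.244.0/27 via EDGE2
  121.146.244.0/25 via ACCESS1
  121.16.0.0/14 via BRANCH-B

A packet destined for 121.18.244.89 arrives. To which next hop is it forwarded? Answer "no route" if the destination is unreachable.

BRANCH-B

Routes whose prefix contains 121.18.244.89:
  120.0.0.0/6 (120.0.0.0 - 123.255.255.255) -> DIST1
  120.0.0.0/7 (120.0.0.0 - 121.255.255.255) -> EDGE1
  121.16.0.0/14 (121.16.0.0 - 121.19.255.255) -> BRANCH-B
More-specific entries that do NOT match:
  121.18.244.96/27 (121.18.244.96 - 121.18.244.127) does not contain 121.18.244.89
  121.18.244.0/27 (121.18.244.0 - 121.18.244.31) does not contain 121.18.244.89
  121.18.244.192/26 (121.18.244.192 - 121.18.244.255) does not contain 121.18.244.89
  121.146.244.0/25 (121.146.244.0 - 121.146.244.127) does not contain 121.18.244.89
  123.18.244.0/22 (123.18.244.0 - 123.18.247.255) does not contain 121.18.244.89
  113.18.240.0/20 (113.18.240.0 - 113.18.255.255) does not contain 121.18.244.89
  121.18.224.0/20 (121.18.224.0 - 121.18.239.255) does not contain 121.18.244.89
  121.18.0.0/17 (121.18.0.0 - 121.18.127.255) does not contain 121.18.244.89
  121.16.0.0/15 (121.16.0.0 - 121.17.255.255) does not contain 121.18.244.89
Longest matching prefix is /14 -> next hop BRANCH-B.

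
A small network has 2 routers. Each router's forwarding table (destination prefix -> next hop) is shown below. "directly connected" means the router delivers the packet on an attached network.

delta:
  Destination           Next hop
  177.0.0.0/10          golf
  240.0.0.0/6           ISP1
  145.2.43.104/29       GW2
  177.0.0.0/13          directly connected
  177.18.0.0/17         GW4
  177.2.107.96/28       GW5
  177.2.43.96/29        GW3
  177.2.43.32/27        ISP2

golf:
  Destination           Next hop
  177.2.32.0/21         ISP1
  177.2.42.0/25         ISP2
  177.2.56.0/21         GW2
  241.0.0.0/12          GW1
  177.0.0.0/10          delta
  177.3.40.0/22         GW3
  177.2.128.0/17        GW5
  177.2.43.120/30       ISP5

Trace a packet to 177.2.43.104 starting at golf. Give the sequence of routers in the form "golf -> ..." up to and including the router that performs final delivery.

At golf: longest match for 177.2.43.104 is 177.0.0.0/10 -> delta
At delta: longest match for 177.2.43.104 is 177.0.0.0/13 -> directly connected

golf -> delta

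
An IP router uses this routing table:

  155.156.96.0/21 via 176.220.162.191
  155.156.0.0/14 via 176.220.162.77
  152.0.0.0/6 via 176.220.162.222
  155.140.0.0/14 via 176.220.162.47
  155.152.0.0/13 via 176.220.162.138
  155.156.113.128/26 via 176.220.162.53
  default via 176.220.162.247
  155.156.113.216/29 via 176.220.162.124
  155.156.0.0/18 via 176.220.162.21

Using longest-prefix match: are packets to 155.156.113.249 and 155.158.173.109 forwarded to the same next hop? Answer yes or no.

155.156.113.249: longest match 155.156.0.0/14 -> 176.220.162.77
155.158.173.109: longest match 155.156.0.0/14 -> 176.220.162.77

yes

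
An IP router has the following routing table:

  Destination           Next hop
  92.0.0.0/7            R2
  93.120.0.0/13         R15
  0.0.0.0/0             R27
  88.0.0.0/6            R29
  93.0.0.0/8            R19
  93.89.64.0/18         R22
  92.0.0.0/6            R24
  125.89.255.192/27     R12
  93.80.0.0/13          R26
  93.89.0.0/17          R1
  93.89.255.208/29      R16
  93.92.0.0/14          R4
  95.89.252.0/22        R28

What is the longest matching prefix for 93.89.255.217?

93.0.0.0/8

Entries matching 93.89.255.217:
  0.0.0.0/0 (default, matches everything)
  92.0.0.0/6 (92.0.0.0 - 95.255.255.255)
  92.0.0.0/7 (92.0.0.0 - 93.255.255.255)
  93.0.0.0/8 (93.0.0.0 - 93.255.255.255)
Most specific is 93.0.0.0/8.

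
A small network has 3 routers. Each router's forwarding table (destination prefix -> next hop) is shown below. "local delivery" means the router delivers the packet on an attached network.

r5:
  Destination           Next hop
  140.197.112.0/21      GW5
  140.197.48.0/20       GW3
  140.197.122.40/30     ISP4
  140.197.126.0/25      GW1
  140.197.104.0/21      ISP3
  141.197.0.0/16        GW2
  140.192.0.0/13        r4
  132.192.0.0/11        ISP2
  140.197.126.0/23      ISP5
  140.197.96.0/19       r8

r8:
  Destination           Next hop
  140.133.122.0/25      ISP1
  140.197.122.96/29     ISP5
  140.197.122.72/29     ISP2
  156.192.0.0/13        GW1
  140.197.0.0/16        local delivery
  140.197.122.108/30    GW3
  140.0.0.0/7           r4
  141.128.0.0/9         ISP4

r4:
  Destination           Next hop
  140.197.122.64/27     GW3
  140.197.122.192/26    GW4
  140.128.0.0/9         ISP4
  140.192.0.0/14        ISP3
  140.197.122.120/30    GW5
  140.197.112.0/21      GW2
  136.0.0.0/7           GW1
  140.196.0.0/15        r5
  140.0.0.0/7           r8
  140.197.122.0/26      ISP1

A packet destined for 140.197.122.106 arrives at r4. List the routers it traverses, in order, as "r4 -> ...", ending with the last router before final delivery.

r4 -> r5 -> r8

At r4: longest match for 140.197.122.106 is 140.196.0.0/15 -> r5
At r5: longest match for 140.197.122.106 is 140.197.96.0/19 -> r8
At r8: longest match for 140.197.122.106 is 140.197.0.0/16 -> local delivery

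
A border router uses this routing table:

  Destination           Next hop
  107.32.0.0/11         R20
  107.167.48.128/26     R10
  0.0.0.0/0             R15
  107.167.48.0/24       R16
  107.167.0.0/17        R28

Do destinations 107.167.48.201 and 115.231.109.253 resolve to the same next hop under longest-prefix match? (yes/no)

no

107.167.48.201: longest match 107.167.48.0/24 -> R16
115.231.109.253: longest match 0.0.0.0/0 -> R15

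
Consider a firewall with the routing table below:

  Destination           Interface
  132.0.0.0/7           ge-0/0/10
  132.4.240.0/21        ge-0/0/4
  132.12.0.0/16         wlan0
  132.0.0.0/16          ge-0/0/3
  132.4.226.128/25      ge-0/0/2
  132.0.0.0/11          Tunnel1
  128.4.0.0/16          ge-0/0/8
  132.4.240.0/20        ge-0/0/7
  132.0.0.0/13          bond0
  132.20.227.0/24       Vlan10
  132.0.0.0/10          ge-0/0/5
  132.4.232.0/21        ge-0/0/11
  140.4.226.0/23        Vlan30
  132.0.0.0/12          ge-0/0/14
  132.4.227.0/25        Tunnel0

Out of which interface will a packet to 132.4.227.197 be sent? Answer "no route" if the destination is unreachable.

Routes whose prefix contains 132.4.227.197:
  132.0.0.0/7 (132.0.0.0 - 133.255.255.255) -> ge-0/0/10
  132.0.0.0/10 (132.0.0.0 - 132.63.255.255) -> ge-0/0/5
  132.0.0.0/11 (132.0.0.0 - 132.31.255.255) -> Tunnel1
  132.0.0.0/12 (132.0.0.0 - 132.15.255.255) -> ge-0/0/14
  132.0.0.0/13 (132.0.0.0 - 132.7.255.255) -> bond0
More-specific entries that do NOT match:
  132.4.226.128/25 (132.4.226.128 - 132.4.226.255) does not contain 132.4.227.197
  132.4.227.0/25 (132.4.227.0 - 132.4.227.127) does not contain 132.4.227.197
  132.20.227.0/24 (132.20.227.0 - 132.20.227.255) does not contain 132.4.227.197
  140.4.226.0/23 (140.4.226.0 - 140.4.227.255) does not contain 132.4.227.197
  132.4.240.0/21 (132.4.240.0 - 132.4.247.255) does not contain 132.4.227.197
  132.4.232.0/21 (132.4.232.0 - 132.4.239.255) does not contain 132.4.227.197
  132.4.240.0/20 (132.4.240.0 - 132.4.255.255) does not contain 132.4.227.197
  132.12.0.0/16 (132.12.0.0 - 132.12.255.255) does not contain 132.4.227.197
  132.0.0.0/16 (132.0.0.0 - 132.0.255.255) does not contain 132.4.227.197
  128.4.0.0/16 (128.4.0.0 - 128.4.255.255) does not contain 132.4.227.197
Longest matching prefix is /13 -> interface bond0.

bond0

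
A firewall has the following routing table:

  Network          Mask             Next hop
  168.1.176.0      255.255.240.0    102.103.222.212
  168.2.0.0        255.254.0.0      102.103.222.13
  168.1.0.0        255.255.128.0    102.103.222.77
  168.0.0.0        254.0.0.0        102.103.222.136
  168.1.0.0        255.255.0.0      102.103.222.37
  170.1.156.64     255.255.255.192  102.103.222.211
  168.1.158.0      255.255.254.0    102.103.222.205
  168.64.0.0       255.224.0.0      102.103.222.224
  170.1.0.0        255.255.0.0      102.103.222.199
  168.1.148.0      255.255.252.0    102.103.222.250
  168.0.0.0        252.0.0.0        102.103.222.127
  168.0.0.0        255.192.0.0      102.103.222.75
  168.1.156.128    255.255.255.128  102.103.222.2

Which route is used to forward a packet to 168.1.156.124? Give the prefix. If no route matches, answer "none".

168.1.0.0/16

Entries matching 168.1.156.124:
  168.0.0.0/6 (168.0.0.0 - 171.255.255.255)
  168.0.0.0/7 (168.0.0.0 - 169.255.255.255)
  168.0.0.0/10 (168.0.0.0 - 168.63.255.255)
  168.1.0.0/16 (168.1.0.0 - 168.1.255.255)
Most specific is 168.1.0.0/16.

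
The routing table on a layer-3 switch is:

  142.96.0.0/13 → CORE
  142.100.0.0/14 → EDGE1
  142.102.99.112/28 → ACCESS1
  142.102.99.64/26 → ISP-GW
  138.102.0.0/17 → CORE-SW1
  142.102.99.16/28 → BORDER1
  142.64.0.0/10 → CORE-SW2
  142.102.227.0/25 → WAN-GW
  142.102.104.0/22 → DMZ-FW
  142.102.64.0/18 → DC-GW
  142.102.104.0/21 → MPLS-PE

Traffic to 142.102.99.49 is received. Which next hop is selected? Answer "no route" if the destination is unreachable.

DC-GW

Routes whose prefix contains 142.102.99.49:
  142.64.0.0/10 (142.64.0.0 - 142.127.255.255) -> CORE-SW2
  142.96.0.0/13 (142.96.0.0 - 142.103.255.255) -> CORE
  142.100.0.0/14 (142.100.0.0 - 142.103.255.255) -> EDGE1
  142.102.64.0/18 (142.102.64.0 - 142.102.127.255) -> DC-GW
More-specific entries that do NOT match:
  142.102.99.112/28 (142.102.99.112 - 142.102.99.127) does not contain 142.102.99.49
  142.102.99.16/28 (142.102.99.16 - 142.102.99.31) does not contain 142.102.99.49
  142.102.99.64/26 (142.102.99.64 - 142.102.99.127) does not contain 142.102.99.49
  142.102.227.0/25 (142.102.227.0 - 142.102.227.127) does not contain 142.102.99.49
  142.102.104.0/22 (142.102.104.0 - 142.102.107.255) does not contain 142.102.99.49
  142.102.104.0/21 (142.102.104.0 - 142.102.111.255) does not contain 142.102.99.49
Longest matching prefix is /18 -> next hop DC-GW.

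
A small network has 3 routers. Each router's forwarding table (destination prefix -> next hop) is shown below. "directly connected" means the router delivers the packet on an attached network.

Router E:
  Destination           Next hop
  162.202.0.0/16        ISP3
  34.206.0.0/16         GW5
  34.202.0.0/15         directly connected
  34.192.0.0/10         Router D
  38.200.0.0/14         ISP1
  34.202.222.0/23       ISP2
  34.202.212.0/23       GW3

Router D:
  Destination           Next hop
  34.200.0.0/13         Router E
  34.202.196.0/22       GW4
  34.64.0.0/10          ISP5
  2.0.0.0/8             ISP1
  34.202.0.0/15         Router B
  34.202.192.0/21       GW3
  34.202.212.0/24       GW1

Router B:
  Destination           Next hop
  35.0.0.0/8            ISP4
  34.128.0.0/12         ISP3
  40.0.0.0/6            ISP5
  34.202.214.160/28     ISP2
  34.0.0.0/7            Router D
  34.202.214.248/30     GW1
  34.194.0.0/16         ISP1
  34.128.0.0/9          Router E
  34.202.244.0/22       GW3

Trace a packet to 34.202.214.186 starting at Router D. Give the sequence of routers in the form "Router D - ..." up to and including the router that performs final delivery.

Router D - Router B - Router E

At Router D: longest match for 34.202.214.186 is 34.202.0.0/15 -> Router B
At Router B: longest match for 34.202.214.186 is 34.128.0.0/9 -> Router E
At Router E: longest match for 34.202.214.186 is 34.202.0.0/15 -> directly connected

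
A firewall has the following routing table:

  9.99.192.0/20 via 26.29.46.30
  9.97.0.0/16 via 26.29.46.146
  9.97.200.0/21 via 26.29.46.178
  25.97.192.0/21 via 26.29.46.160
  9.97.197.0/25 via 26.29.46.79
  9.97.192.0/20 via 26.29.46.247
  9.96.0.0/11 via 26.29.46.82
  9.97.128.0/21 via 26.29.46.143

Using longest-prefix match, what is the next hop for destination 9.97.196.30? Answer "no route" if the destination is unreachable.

26.29.46.247

Routes whose prefix contains 9.97.196.30:
  9.96.0.0/11 (9.96.0.0 - 9.127.255.255) -> 26.29.46.82
  9.97.0.0/16 (9.97.0.0 - 9.97.255.255) -> 26.29.46.146
  9.97.192.0/20 (9.97.192.0 - 9.97.207.255) -> 26.29.46.247
More-specific entries that do NOT match:
  9.97.197.0/25 (9.97.197.0 - 9.97.197.127) does not contain 9.97.196.30
  9.97.200.0/21 (9.97.200.0 - 9.97.207.255) does not contain 9.97.196.30
  25.97.192.0/21 (25.97.192.0 - 25.97.199.255) does not contain 9.97.196.30
  9.97.128.0/21 (9.97.128.0 - 9.97.135.255) does not contain 9.97.196.30
Longest matching prefix is /20 -> next hop 26.29.46.247.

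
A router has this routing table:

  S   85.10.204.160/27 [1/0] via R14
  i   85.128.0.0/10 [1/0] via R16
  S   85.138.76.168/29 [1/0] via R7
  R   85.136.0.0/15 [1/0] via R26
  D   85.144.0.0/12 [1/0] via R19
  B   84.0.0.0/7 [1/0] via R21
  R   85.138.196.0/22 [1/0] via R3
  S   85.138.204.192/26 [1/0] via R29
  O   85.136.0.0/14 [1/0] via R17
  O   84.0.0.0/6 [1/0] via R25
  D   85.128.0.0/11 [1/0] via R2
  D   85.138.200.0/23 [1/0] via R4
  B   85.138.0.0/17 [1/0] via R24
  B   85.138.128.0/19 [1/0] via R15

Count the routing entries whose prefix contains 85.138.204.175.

Prefixes containing 85.138.204.175:
  84.0.0.0/6 (84.0.0.0 - 87.255.255.255)
  84.0.0.0/7 (84.0.0.0 - 85.255.255.255)
  85.128.0.0/10 (85.128.0.0 - 85.191.255.255)
  85.128.0.0/11 (85.128.0.0 - 85.159.255.255)
  85.136.0.0/14 (85.136.0.0 - 85.139.255.255)
Total matching entries: 5.

5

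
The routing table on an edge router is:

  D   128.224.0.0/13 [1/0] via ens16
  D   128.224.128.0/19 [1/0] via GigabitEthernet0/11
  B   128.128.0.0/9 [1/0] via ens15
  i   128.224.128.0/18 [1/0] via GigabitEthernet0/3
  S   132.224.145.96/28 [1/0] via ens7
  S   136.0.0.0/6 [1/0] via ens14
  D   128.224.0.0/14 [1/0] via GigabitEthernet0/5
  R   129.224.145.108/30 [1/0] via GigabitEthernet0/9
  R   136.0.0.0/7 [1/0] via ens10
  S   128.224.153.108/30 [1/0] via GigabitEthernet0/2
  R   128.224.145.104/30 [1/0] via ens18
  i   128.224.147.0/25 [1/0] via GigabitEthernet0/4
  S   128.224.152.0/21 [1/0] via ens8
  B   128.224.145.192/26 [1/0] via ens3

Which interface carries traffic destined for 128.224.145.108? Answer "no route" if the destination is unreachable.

GigabitEthernet0/11

Routes whose prefix contains 128.224.145.108:
  128.128.0.0/9 (128.128.0.0 - 128.255.255.255) -> ens15
  128.224.0.0/13 (128.224.0.0 - 128.231.255.255) -> ens16
  128.224.0.0/14 (128.224.0.0 - 128.227.255.255) -> GigabitEthernet0/5
  128.224.128.0/18 (128.224.128.0 - 128.224.191.255) -> GigabitEthernet0/3
  128.224.128.0/19 (128.224.128.0 - 128.224.159.255) -> GigabitEthernet0/11
More-specific entries that do NOT match:
  129.224.145.108/30 (129.224.145.108 - 129.224.145.111) does not contain 128.224.145.108
  128.224.153.108/30 (128.224.153.108 - 128.224.153.111) does not contain 128.224.145.108
  128.224.145.104/30 (128.224.145.104 - 128.224.145.107) does not contain 128.224.145.108
  132.224.145.96/28 (132.224.145.96 - 132.224.145.111) does not contain 128.224.145.108
  128.224.145.192/26 (128.224.145.192 - 128.224.145.255) does not contain 128.224.145.108
  128.224.147.0/25 (128.224.147.0 - 128.224.147.127) does not contain 128.224.145.108
  128.224.152.0/21 (128.224.152.0 - 128.224.159.255) does not contain 128.224.145.108
Longest matching prefix is /19 -> interface GigabitEthernet0/11.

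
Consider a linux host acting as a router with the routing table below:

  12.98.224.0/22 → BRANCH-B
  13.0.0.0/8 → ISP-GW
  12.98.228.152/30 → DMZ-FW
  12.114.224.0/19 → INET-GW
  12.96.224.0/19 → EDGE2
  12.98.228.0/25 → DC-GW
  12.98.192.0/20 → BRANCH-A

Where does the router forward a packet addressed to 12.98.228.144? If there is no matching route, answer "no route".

No entry's prefix contains 12.98.228.144; there is no default route.

no route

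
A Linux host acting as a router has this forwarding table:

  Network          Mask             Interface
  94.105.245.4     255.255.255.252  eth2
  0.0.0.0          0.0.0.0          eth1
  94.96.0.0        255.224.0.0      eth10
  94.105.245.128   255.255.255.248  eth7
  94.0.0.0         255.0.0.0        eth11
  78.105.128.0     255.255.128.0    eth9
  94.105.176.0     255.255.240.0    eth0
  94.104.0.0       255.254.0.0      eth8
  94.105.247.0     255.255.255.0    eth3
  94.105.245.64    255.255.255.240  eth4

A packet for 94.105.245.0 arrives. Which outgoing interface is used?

eth8

Routes whose prefix contains 94.105.245.0:
  0.0.0.0/0 (default, matches everything) -> eth1
  94.0.0.0/8 (94.0.0.0 - 94.255.255.255) -> eth11
  94.96.0.0/11 (94.96.0.0 - 94.127.255.255) -> eth10
  94.104.0.0/15 (94.104.0.0 - 94.105.255.255) -> eth8
More-specific entries that do NOT match:
  94.105.245.4/30 (94.105.245.4 - 94.105.245.7) does not contain 94.105.245.0
  94.105.245.128/29 (94.105.245.128 - 94.105.245.135) does not contain 94.105.245.0
  94.105.245.64/28 (94.105.245.64 - 94.105.245.79) does not contain 94.105.245.0
  94.105.247.0/24 (94.105.247.0 - 94.105.247.255) does not contain 94.105.245.0
  94.105.176.0/20 (94.105.176.0 - 94.105.191.255) does not contain 94.105.245.0
  78.105.128.0/17 (78.105.128.0 - 78.105.255.255) does not contain 94.105.245.0
Longest matching prefix is /15 -> interface eth8.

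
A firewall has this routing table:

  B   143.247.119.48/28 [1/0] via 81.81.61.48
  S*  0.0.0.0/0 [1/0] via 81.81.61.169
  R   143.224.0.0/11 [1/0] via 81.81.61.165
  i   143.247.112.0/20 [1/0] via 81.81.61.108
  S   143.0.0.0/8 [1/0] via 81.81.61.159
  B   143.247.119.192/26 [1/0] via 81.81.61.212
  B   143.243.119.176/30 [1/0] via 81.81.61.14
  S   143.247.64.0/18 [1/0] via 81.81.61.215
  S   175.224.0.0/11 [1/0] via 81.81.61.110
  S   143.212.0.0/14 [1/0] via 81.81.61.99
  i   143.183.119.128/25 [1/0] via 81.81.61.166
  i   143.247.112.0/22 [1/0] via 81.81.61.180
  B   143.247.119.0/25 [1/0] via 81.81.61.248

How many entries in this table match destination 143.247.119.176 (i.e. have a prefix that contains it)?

5

Prefixes containing 143.247.119.176:
  0.0.0.0/0 (default, matches everything)
  143.0.0.0/8 (143.0.0.0 - 143.255.255.255)
  143.224.0.0/11 (143.224.0.0 - 143.255.255.255)
  143.247.64.0/18 (143.247.64.0 - 143.247.127.255)
  143.247.112.0/20 (143.247.112.0 - 143.247.127.255)
Total matching entries: 5.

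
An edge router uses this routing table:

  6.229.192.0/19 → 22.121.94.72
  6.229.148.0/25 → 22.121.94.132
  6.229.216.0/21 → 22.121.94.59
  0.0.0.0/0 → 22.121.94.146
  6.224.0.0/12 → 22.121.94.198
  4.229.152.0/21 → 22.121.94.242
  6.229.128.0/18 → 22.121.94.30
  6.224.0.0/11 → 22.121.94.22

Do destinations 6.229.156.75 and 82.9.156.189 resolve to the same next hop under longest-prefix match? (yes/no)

6.229.156.75: longest match 6.229.128.0/18 -> 22.121.94.30
82.9.156.189: longest match 0.0.0.0/0 -> 22.121.94.146

no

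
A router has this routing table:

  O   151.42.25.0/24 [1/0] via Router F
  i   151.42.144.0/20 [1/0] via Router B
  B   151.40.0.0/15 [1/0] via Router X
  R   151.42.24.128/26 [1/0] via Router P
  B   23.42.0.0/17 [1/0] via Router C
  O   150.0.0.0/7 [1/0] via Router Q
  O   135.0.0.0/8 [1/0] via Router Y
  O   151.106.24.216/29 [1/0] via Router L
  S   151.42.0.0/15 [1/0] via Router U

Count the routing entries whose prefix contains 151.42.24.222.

2

Prefixes containing 151.42.24.222:
  150.0.0.0/7 (150.0.0.0 - 151.255.255.255)
  151.42.0.0/15 (151.42.0.0 - 151.43.255.255)
Total matching entries: 2.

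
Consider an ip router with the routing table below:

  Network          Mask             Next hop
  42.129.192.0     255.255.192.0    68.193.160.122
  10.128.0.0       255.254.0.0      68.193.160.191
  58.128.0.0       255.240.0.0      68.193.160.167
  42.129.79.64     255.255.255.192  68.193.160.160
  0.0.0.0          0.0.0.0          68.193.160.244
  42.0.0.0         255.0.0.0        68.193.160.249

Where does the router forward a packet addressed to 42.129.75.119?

Routes whose prefix contains 42.129.75.119:
  0.0.0.0/0 (default, matches everything) -> 68.193.160.244
  42.0.0.0/8 (42.0.0.0 - 42.255.255.255) -> 68.193.160.249
More-specific entries that do NOT match:
  42.129.79.64/26 (42.129.79.64 - 42.129.79.127) does not contain 42.129.75.119
  42.129.192.0/18 (42.129.192.0 - 42.129.255.255) does not contain 42.129.75.119
  10.128.0.0/15 (10.128.0.0 - 10.129.255.255) does not contain 42.129.75.119
  58.128.0.0/12 (58.128.0.0 - 58.143.255.255) does not contain 42.129.75.119
Longest matching prefix is /8 -> next hop 68.193.160.249.

68.193.160.249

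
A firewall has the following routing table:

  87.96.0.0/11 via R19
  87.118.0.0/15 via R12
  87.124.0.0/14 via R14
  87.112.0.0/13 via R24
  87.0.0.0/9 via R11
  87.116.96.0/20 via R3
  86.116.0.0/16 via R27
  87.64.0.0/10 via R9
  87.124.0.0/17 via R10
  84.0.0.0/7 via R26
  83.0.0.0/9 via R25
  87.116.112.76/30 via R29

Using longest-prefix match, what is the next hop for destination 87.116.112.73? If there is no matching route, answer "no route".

Routes whose prefix contains 87.116.112.73:
  87.0.0.0/9 (87.0.0.0 - 87.127.255.255) -> R11
  87.64.0.0/10 (87.64.0.0 - 87.127.255.255) -> R9
  87.96.0.0/11 (87.96.0.0 - 87.127.255.255) -> R19
  87.112.0.0/13 (87.112.0.0 - 87.119.255.255) -> R24
More-specific entries that do NOT match:
  87.116.112.76/30 (87.116.112.76 - 87.116.112.79) does not contain 87.116.112.73
  87.116.96.0/20 (87.116.96.0 - 87.116.111.255) does not contain 87.116.112.73
  87.124.0.0/17 (87.124.0.0 - 87.124.127.255) does not contain 87.116.112.73
  86.116.0.0/16 (86.116.0.0 - 86.116.255.255) does not contain 87.116.112.73
  87.118.0.0/15 (87.118.0.0 - 87.119.255.255) does not contain 87.116.112.73
  87.124.0.0/14 (87.124.0.0 - 87.127.255.255) does not contain 87.116.112.73
Longest matching prefix is /13 -> next hop R24.

R24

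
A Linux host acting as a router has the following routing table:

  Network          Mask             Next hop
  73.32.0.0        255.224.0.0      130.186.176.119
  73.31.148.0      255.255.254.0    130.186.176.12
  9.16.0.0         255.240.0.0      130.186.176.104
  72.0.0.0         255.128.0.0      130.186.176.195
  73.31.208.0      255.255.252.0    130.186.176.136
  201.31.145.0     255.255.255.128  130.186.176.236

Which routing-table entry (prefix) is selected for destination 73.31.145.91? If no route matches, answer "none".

none

73.31.145.91 is outside every listed prefix and there is no default route.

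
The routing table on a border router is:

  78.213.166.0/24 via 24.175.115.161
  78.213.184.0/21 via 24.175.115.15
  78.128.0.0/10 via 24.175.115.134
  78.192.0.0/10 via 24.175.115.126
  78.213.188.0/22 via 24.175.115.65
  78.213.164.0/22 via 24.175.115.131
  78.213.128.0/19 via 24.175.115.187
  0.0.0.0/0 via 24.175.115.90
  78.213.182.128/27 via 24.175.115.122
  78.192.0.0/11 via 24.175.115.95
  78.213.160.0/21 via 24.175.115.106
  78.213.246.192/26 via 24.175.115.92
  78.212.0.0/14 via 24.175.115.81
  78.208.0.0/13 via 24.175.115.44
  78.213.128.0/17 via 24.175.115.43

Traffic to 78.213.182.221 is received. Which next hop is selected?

Routes whose prefix contains 78.213.182.221:
  0.0.0.0/0 (default, matches everything) -> 24.175.115.90
  78.192.0.0/10 (78.192.0.0 - 78.255.255.255) -> 24.175.115.126
  78.192.0.0/11 (78.192.0.0 - 78.223.255.255) -> 24.175.115.95
  78.208.0.0/13 (78.208.0.0 - 78.215.255.255) -> 24.175.115.44
  78.212.0.0/14 (78.212.0.0 - 78.215.255.255) -> 24.175.115.81
  78.213.128.0/17 (78.213.128.0 - 78.213.255.255) -> 24.175.115.43
More-specific entries that do NOT match:
  78.213.182.128/27 (78.213.182.128 - 78.213.182.159) does not contain 78.213.182.221
  78.213.246.192/26 (78.213.246.192 - 78.213.246.255) does not contain 78.213.182.221
  78.213.166.0/24 (78.213.166.0 - 78.213.166.255) does not contain 78.213.182.221
  78.213.188.0/22 (78.213.188.0 - 78.213.191.255) does not contain 78.213.182.221
  78.213.164.0/22 (78.213.164.0 - 78.213.167.255) does not contain 78.213.182.221
  78.213.184.0/21 (78.213.184.0 - 78.213.191.255) does not contain 78.213.182.221
  78.213.160.0/21 (78.213.160.0 - 78.213.167.255) does not contain 78.213.182.221
  78.213.128.0/19 (78.213.128.0 - 78.213.159.255) does not contain 78.213.182.221
Longest matching prefix is /17 -> next hop 24.175.115.43.

24.175.115.43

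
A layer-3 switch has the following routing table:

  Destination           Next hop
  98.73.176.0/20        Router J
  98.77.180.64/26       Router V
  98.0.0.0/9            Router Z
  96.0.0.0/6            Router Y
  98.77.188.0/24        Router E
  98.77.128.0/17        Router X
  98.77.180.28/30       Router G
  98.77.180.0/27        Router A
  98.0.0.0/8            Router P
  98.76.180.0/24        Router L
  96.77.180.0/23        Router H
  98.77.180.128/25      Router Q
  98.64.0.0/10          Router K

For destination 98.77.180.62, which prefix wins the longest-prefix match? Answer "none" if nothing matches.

98.77.128.0/17

Entries matching 98.77.180.62:
  96.0.0.0/6 (96.0.0.0 - 99.255.255.255)
  98.0.0.0/8 (98.0.0.0 - 98.255.255.255)
  98.0.0.0/9 (98.0.0.0 - 98.127.255.255)
  98.64.0.0/10 (98.64.0.0 - 98.127.255.255)
  98.77.128.0/17 (98.77.128.0 - 98.77.255.255)
Most specific is 98.77.128.0/17.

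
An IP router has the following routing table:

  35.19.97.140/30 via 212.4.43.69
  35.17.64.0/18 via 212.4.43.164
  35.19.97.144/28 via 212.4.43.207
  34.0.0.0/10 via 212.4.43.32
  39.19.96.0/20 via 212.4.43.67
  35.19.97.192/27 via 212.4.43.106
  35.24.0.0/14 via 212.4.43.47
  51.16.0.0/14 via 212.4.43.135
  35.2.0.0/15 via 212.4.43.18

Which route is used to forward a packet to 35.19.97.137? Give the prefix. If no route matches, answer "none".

35.19.97.137 is outside every listed prefix and there is no default route.

none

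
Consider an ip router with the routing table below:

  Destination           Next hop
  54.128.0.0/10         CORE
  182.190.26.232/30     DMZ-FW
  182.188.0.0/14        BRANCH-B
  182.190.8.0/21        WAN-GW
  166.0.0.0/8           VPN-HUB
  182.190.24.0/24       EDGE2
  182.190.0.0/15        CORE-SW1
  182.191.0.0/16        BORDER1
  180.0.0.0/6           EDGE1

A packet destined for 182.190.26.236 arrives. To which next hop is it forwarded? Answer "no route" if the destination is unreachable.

Routes whose prefix contains 182.190.26.236:
  180.0.0.0/6 (180.0.0.0 - 183.255.255.255) -> EDGE1
  182.188.0.0/14 (182.188.0.0 - 182.191.255.255) -> BRANCH-B
  182.190.0.0/15 (182.190.0.0 - 182.191.255.255) -> CORE-SW1
More-specific entries that do NOT match:
  182.190.26.232/30 (182.190.26.232 - 182.190.26.235) does not contain 182.190.26.236
  182.190.24.0/24 (182.190.24.0 - 182.190.24.255) does not contain 182.190.26.236
  182.190.8.0/21 (182.190.8.0 - 182.190.15.255) does not contain 182.190.26.236
  182.191.0.0/16 (182.191.0.0 - 182.191.255.255) does not contain 182.190.26.236
Longest matching prefix is /15 -> next hop CORE-SW1.

CORE-SW1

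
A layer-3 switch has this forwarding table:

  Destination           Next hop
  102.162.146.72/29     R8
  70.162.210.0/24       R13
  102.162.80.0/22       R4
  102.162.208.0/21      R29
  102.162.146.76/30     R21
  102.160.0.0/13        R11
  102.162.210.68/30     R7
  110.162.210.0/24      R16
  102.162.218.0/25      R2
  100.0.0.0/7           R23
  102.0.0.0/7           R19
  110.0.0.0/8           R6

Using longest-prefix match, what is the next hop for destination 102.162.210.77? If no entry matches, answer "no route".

Routes whose prefix contains 102.162.210.77:
  102.0.0.0/7 (102.0.0.0 - 103.255.255.255) -> R19
  102.160.0.0/13 (102.160.0.0 - 102.167.255.255) -> R11
  102.162.208.0/21 (102.162.208.0 - 102.162.215.255) -> R29
More-specific entries that do NOT match:
  102.162.146.76/30 (102.162.146.76 - 102.162.146.79) does not contain 102.162.210.77
  102.162.210.68/30 (102.162.210.68 - 102.162.210.71) does not contain 102.162.210.77
  102.162.146.72/29 (102.162.146.72 - 102.162.146.79) does not contain 102.162.210.77
  102.162.218.0/25 (102.162.218.0 - 102.162.218.127) does not contain 102.162.210.77
  70.162.210.0/24 (70.162.210.0 - 70.162.210.255) does not contain 102.162.210.77
  110.162.210.0/24 (110.162.210.0 - 110.162.210.255) does not contain 102.162.210.77
  102.162.80.0/22 (102.162.80.0 - 102.162.83.255) does not contain 102.162.210.77
Longest matching prefix is /21 -> next hop R29.

R29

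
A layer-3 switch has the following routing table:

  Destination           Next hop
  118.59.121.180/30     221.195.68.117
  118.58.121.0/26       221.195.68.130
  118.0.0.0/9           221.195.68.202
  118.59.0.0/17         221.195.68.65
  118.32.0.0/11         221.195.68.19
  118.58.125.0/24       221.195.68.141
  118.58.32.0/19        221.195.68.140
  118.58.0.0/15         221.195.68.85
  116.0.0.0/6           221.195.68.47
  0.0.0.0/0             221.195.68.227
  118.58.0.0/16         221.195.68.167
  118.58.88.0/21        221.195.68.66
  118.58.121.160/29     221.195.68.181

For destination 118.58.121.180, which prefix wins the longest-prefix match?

Entries matching 118.58.121.180:
  0.0.0.0/0 (default, matches everything)
  116.0.0.0/6 (116.0.0.0 - 119.255.255.255)
  118.0.0.0/9 (118.0.0.0 - 118.127.255.255)
  118.32.0.0/11 (118.32.0.0 - 118.63.255.255)
  118.58.0.0/15 (118.58.0.0 - 118.59.255.255)
  118.58.0.0/16 (118.58.0.0 - 118.58.255.255)
Most specific is 118.58.0.0/16.

118.58.0.0/16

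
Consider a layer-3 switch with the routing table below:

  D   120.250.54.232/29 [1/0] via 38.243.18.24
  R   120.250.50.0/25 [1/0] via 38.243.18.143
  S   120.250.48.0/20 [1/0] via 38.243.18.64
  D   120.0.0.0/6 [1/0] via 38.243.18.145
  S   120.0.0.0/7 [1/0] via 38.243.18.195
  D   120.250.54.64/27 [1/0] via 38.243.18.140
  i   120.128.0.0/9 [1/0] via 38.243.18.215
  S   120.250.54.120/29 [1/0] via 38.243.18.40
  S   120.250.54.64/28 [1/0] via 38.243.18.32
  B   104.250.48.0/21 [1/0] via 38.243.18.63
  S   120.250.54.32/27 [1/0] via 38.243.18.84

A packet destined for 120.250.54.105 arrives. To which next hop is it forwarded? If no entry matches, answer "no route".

38.243.18.64

Routes whose prefix contains 120.250.54.105:
  120.0.0.0/6 (120.0.0.0 - 123.255.255.255) -> 38.243.18.145
  120.0.0.0/7 (120.0.0.0 - 121.255.255.255) -> 38.243.18.195
  120.128.0.0/9 (120.128.0.0 - 120.255.255.255) -> 38.243.18.215
  120.250.48.0/20 (120.250.48.0 - 120.250.63.255) -> 38.243.18.64
More-specific entries that do NOT match:
  120.250.54.232/29 (120.250.54.232 - 120.250.54.239) does not contain 120.250.54.105
  120.250.54.120/29 (120.250.54.120 - 120.250.54.127) does not contain 120.250.54.105
  120.250.54.64/28 (120.250.54.64 - 120.250.54.79) does not contain 120.250.54.105
  120.250.54.64/27 (120.250.54.64 - 120.250.54.95) does not contain 120.250.54.105
  120.250.54.32/27 (120.250.54.32 - 120.250.54.63) does not contain 120.250.54.105
  120.250.50.0/25 (120.250.50.0 - 120.250.50.127) does not contain 120.250.54.105
  104.250.48.0/21 (104.250.48.0 - 104.250.55.255) does not contain 120.250.54.105
Longest matching prefix is /20 -> next hop 38.243.18.64.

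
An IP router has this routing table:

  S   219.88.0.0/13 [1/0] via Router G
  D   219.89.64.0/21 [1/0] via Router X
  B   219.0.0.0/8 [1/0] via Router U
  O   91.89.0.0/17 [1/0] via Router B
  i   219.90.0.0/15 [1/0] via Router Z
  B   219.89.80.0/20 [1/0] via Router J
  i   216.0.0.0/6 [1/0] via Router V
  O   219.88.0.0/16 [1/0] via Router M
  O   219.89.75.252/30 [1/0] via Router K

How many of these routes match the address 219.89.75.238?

Prefixes containing 219.89.75.238:
  216.0.0.0/6 (216.0.0.0 - 219.255.255.255)
  219.0.0.0/8 (219.0.0.0 - 219.255.255.255)
  219.88.0.0/13 (219.88.0.0 - 219.95.255.255)
Total matching entries: 3.

3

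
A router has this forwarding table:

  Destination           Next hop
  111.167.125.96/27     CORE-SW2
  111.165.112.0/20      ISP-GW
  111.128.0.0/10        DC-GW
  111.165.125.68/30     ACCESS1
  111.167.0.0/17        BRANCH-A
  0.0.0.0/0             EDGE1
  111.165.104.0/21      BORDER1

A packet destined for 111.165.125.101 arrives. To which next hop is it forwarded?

Routes whose prefix contains 111.165.125.101:
  0.0.0.0/0 (default, matches everything) -> EDGE1
  111.128.0.0/10 (111.128.0.0 - 111.191.255.255) -> DC-GW
  111.165.112.0/20 (111.165.112.0 - 111.165.127.255) -> ISP-GW
More-specific entries that do NOT match:
  111.165.125.68/30 (111.165.125.68 - 111.165.125.71) does not contain 111.165.125.101
  111.167.125.96/27 (111.167.125.96 - 111.167.125.127) does not contain 111.165.125.101
  111.165.104.0/21 (111.165.104.0 - 111.165.111.255) does not contain 111.165.125.101
Longest matching prefix is /20 -> next hop ISP-GW.

ISP-GW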